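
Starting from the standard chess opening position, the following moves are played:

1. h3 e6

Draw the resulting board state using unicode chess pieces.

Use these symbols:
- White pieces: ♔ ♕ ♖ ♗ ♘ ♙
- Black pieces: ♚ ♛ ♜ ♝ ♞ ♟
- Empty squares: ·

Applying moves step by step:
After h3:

♜ ♞ ♝ ♛ ♚ ♝ ♞ ♜
♟ ♟ ♟ ♟ ♟ ♟ ♟ ♟
· · · · · · · ·
· · · · · · · ·
· · · · · · · ·
· · · · · · · ♙
♙ ♙ ♙ ♙ ♙ ♙ ♙ ·
♖ ♘ ♗ ♕ ♔ ♗ ♘ ♖


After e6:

♜ ♞ ♝ ♛ ♚ ♝ ♞ ♜
♟ ♟ ♟ ♟ · ♟ ♟ ♟
· · · · ♟ · · ·
· · · · · · · ·
· · · · · · · ·
· · · · · · · ♙
♙ ♙ ♙ ♙ ♙ ♙ ♙ ·
♖ ♘ ♗ ♕ ♔ ♗ ♘ ♖



  a b c d e f g h
  ─────────────────
8│♜ ♞ ♝ ♛ ♚ ♝ ♞ ♜│8
7│♟ ♟ ♟ ♟ · ♟ ♟ ♟│7
6│· · · · ♟ · · ·│6
5│· · · · · · · ·│5
4│· · · · · · · ·│4
3│· · · · · · · ♙│3
2│♙ ♙ ♙ ♙ ♙ ♙ ♙ ·│2
1│♖ ♘ ♗ ♕ ♔ ♗ ♘ ♖│1
  ─────────────────
  a b c d e f g h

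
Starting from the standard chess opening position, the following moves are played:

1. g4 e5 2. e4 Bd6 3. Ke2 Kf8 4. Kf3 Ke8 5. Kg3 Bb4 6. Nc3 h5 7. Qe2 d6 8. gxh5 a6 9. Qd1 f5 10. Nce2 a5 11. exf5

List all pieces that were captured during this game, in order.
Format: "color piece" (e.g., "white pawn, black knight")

Tracking captures:
  gxh5: captured black pawn
  exf5: captured black pawn

black pawn, black pawn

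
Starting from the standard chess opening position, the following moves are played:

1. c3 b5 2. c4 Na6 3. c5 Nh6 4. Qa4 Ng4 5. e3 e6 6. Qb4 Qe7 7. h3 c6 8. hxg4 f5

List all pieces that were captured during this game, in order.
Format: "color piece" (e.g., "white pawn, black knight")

Tracking captures:
  hxg4: captured black knight

black knight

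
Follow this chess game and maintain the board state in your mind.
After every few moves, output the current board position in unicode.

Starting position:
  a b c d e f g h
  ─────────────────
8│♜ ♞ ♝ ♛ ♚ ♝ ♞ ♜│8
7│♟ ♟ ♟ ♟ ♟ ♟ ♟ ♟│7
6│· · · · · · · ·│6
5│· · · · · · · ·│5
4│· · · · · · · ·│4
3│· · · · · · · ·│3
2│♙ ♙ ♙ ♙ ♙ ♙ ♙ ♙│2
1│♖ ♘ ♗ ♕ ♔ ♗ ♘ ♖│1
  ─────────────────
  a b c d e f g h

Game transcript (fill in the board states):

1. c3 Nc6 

  a b c d e f g h
  ─────────────────
8│♜ · ♝ ♛ ♚ ♝ ♞ ♜│8
7│♟ ♟ ♟ ♟ ♟ ♟ ♟ ♟│7
6│· · ♞ · · · · ·│6
5│· · · · · · · ·│5
4│· · · · · · · ·│4
3│· · ♙ · · · · ·│3
2│♙ ♙ · ♙ ♙ ♙ ♙ ♙│2
1│♖ ♘ ♗ ♕ ♔ ♗ ♘ ♖│1
  ─────────────────
  a b c d e f g h

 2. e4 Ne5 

  a b c d e f g h
  ─────────────────
8│♜ · ♝ ♛ ♚ ♝ ♞ ♜│8
7│♟ ♟ ♟ ♟ ♟ ♟ ♟ ♟│7
6│· · · · · · · ·│6
5│· · · · ♞ · · ·│5
4│· · · · ♙ · · ·│4
3│· · ♙ · · · · ·│3
2│♙ ♙ · ♙ · ♙ ♙ ♙│2
1│♖ ♘ ♗ ♕ ♔ ♗ ♘ ♖│1
  ─────────────────
  a b c d e f g h

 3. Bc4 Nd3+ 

  a b c d e f g h
  ─────────────────
8│♜ · ♝ ♛ ♚ ♝ ♞ ♜│8
7│♟ ♟ ♟ ♟ ♟ ♟ ♟ ♟│7
6│· · · · · · · ·│6
5│· · · · · · · ·│5
4│· · ♗ · ♙ · · ·│4
3│· · ♙ ♞ · · · ·│3
2│♙ ♙ · ♙ · ♙ ♙ ♙│2
1│♖ ♘ ♗ ♕ ♔ · ♘ ♖│1
  ─────────────────
  a b c d e f g h

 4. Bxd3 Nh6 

  a b c d e f g h
  ─────────────────
8│♜ · ♝ ♛ ♚ ♝ · ♜│8
7│♟ ♟ ♟ ♟ ♟ ♟ ♟ ♟│7
6│· · · · · · · ♞│6
5│· · · · · · · ·│5
4│· · · · ♙ · · ·│4
3│· · ♙ ♗ · · · ·│3
2│♙ ♙ · ♙ · ♙ ♙ ♙│2
1│♖ ♘ ♗ ♕ ♔ · ♘ ♖│1
  ─────────────────
  a b c d e f g h



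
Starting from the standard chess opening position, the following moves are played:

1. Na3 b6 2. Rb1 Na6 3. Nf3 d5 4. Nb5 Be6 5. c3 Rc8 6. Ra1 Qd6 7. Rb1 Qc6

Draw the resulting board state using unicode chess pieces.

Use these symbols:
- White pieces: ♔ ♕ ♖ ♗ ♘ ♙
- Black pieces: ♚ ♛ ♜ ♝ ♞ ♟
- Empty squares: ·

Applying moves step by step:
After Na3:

♜ ♞ ♝ ♛ ♚ ♝ ♞ ♜
♟ ♟ ♟ ♟ ♟ ♟ ♟ ♟
· · · · · · · ·
· · · · · · · ·
· · · · · · · ·
♘ · · · · · · ·
♙ ♙ ♙ ♙ ♙ ♙ ♙ ♙
♖ · ♗ ♕ ♔ ♗ ♘ ♖


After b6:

♜ ♞ ♝ ♛ ♚ ♝ ♞ ♜
♟ · ♟ ♟ ♟ ♟ ♟ ♟
· ♟ · · · · · ·
· · · · · · · ·
· · · · · · · ·
♘ · · · · · · ·
♙ ♙ ♙ ♙ ♙ ♙ ♙ ♙
♖ · ♗ ♕ ♔ ♗ ♘ ♖


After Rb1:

♜ ♞ ♝ ♛ ♚ ♝ ♞ ♜
♟ · ♟ ♟ ♟ ♟ ♟ ♟
· ♟ · · · · · ·
· · · · · · · ·
· · · · · · · ·
♘ · · · · · · ·
♙ ♙ ♙ ♙ ♙ ♙ ♙ ♙
· ♖ ♗ ♕ ♔ ♗ ♘ ♖


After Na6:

♜ · ♝ ♛ ♚ ♝ ♞ ♜
♟ · ♟ ♟ ♟ ♟ ♟ ♟
♞ ♟ · · · · · ·
· · · · · · · ·
· · · · · · · ·
♘ · · · · · · ·
♙ ♙ ♙ ♙ ♙ ♙ ♙ ♙
· ♖ ♗ ♕ ♔ ♗ ♘ ♖


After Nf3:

♜ · ♝ ♛ ♚ ♝ ♞ ♜
♟ · ♟ ♟ ♟ ♟ ♟ ♟
♞ ♟ · · · · · ·
· · · · · · · ·
· · · · · · · ·
♘ · · · · ♘ · ·
♙ ♙ ♙ ♙ ♙ ♙ ♙ ♙
· ♖ ♗ ♕ ♔ ♗ · ♖


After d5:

♜ · ♝ ♛ ♚ ♝ ♞ ♜
♟ · ♟ · ♟ ♟ ♟ ♟
♞ ♟ · · · · · ·
· · · ♟ · · · ·
· · · · · · · ·
♘ · · · · ♘ · ·
♙ ♙ ♙ ♙ ♙ ♙ ♙ ♙
· ♖ ♗ ♕ ♔ ♗ · ♖


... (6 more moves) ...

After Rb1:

· · ♜ · ♚ ♝ ♞ ♜
♟ · ♟ · ♟ ♟ ♟ ♟
♞ ♟ · ♛ ♝ · · ·
· ♘ · ♟ · · · ·
· · · · · · · ·
· · ♙ · · ♘ · ·
♙ ♙ · ♙ ♙ ♙ ♙ ♙
· ♖ ♗ ♕ ♔ ♗ · ♖


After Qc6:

· · ♜ · ♚ ♝ ♞ ♜
♟ · ♟ · ♟ ♟ ♟ ♟
♞ ♟ ♛ · ♝ · · ·
· ♘ · ♟ · · · ·
· · · · · · · ·
· · ♙ · · ♘ · ·
♙ ♙ · ♙ ♙ ♙ ♙ ♙
· ♖ ♗ ♕ ♔ ♗ · ♖



  a b c d e f g h
  ─────────────────
8│· · ♜ · ♚ ♝ ♞ ♜│8
7│♟ · ♟ · ♟ ♟ ♟ ♟│7
6│♞ ♟ ♛ · ♝ · · ·│6
5│· ♘ · ♟ · · · ·│5
4│· · · · · · · ·│4
3│· · ♙ · · ♘ · ·│3
2│♙ ♙ · ♙ ♙ ♙ ♙ ♙│2
1│· ♖ ♗ ♕ ♔ ♗ · ♖│1
  ─────────────────
  a b c d e f g h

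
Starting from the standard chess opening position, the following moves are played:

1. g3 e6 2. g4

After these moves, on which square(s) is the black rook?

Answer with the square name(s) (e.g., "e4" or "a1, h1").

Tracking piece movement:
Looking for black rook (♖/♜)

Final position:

  a b c d e f g h
  ─────────────────
8│♜ ♞ ♝ ♛ ♚ ♝ ♞ ♜│8
7│♟ ♟ ♟ ♟ · ♟ ♟ ♟│7
6│· · · · ♟ · · ·│6
5│· · · · · · · ·│5
4│· · · · · · ♙ ·│4
3│· · · · · · · ·│3
2│♙ ♙ ♙ ♙ ♙ ♙ · ♙│2
1│♖ ♘ ♗ ♕ ♔ ♗ ♘ ♖│1
  ─────────────────
  a b c d e f g h


a8, h8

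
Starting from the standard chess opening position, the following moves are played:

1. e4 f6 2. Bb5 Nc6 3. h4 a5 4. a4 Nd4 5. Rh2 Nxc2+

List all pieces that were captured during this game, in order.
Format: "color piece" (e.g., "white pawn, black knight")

Tracking captures:
  Nxc2+: captured white pawn

white pawn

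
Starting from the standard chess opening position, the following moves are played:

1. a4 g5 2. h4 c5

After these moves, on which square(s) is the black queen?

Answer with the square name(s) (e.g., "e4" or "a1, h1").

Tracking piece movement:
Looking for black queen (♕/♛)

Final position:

  a b c d e f g h
  ─────────────────
8│♜ ♞ ♝ ♛ ♚ ♝ ♞ ♜│8
7│♟ ♟ · ♟ ♟ ♟ · ♟│7
6│· · · · · · · ·│6
5│· · ♟ · · · ♟ ·│5
4│♙ · · · · · · ♙│4
3│· · · · · · · ·│3
2│· ♙ ♙ ♙ ♙ ♙ ♙ ·│2
1│♖ ♘ ♗ ♕ ♔ ♗ ♘ ♖│1
  ─────────────────
  a b c d e f g h


d8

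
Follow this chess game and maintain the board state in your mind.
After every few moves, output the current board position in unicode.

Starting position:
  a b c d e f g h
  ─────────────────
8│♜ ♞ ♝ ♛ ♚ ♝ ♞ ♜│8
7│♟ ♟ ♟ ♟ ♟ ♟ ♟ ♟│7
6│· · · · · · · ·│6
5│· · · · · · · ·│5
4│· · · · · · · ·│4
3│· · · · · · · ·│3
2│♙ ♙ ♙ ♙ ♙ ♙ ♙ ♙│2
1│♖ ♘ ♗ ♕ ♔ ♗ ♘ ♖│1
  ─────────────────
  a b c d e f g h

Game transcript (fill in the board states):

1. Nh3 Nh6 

  a b c d e f g h
  ─────────────────
8│♜ ♞ ♝ ♛ ♚ ♝ · ♜│8
7│♟ ♟ ♟ ♟ ♟ ♟ ♟ ♟│7
6│· · · · · · · ♞│6
5│· · · · · · · ·│5
4│· · · · · · · ·│4
3│· · · · · · · ♘│3
2│♙ ♙ ♙ ♙ ♙ ♙ ♙ ♙│2
1│♖ ♘ ♗ ♕ ♔ ♗ · ♖│1
  ─────────────────
  a b c d e f g h

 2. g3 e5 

  a b c d e f g h
  ─────────────────
8│♜ ♞ ♝ ♛ ♚ ♝ · ♜│8
7│♟ ♟ ♟ ♟ · ♟ ♟ ♟│7
6│· · · · · · · ♞│6
5│· · · · ♟ · · ·│5
4│· · · · · · · ·│4
3│· · · · · · ♙ ♘│3
2│♙ ♙ ♙ ♙ ♙ ♙ · ♙│2
1│♖ ♘ ♗ ♕ ♔ ♗ · ♖│1
  ─────────────────
  a b c d e f g h

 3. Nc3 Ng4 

  a b c d e f g h
  ─────────────────
8│♜ ♞ ♝ ♛ ♚ ♝ · ♜│8
7│♟ ♟ ♟ ♟ · ♟ ♟ ♟│7
6│· · · · · · · ·│6
5│· · · · ♟ · · ·│5
4│· · · · · · ♞ ·│4
3│· · ♘ · · · ♙ ♘│3
2│♙ ♙ ♙ ♙ ♙ ♙ · ♙│2
1│♖ · ♗ ♕ ♔ ♗ · ♖│1
  ─────────────────
  a b c d e f g h

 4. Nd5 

  a b c d e f g h
  ─────────────────
8│♜ ♞ ♝ ♛ ♚ ♝ · ♜│8
7│♟ ♟ ♟ ♟ · ♟ ♟ ♟│7
6│· · · · · · · ·│6
5│· · · ♘ ♟ · · ·│5
4│· · · · · · ♞ ·│4
3│· · · · · · ♙ ♘│3
2│♙ ♙ ♙ ♙ ♙ ♙ · ♙│2
1│♖ · ♗ ♕ ♔ ♗ · ♖│1
  ─────────────────
  a b c d e f g h


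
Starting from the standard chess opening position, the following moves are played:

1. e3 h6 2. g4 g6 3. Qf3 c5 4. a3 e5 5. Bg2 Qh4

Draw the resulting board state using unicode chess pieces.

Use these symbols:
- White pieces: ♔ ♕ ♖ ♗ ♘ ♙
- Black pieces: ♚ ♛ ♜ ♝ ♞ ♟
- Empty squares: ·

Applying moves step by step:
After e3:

♜ ♞ ♝ ♛ ♚ ♝ ♞ ♜
♟ ♟ ♟ ♟ ♟ ♟ ♟ ♟
· · · · · · · ·
· · · · · · · ·
· · · · · · · ·
· · · · ♙ · · ·
♙ ♙ ♙ ♙ · ♙ ♙ ♙
♖ ♘ ♗ ♕ ♔ ♗ ♘ ♖


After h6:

♜ ♞ ♝ ♛ ♚ ♝ ♞ ♜
♟ ♟ ♟ ♟ ♟ ♟ ♟ ·
· · · · · · · ♟
· · · · · · · ·
· · · · · · · ·
· · · · ♙ · · ·
♙ ♙ ♙ ♙ · ♙ ♙ ♙
♖ ♘ ♗ ♕ ♔ ♗ ♘ ♖


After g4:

♜ ♞ ♝ ♛ ♚ ♝ ♞ ♜
♟ ♟ ♟ ♟ ♟ ♟ ♟ ·
· · · · · · · ♟
· · · · · · · ·
· · · · · · ♙ ·
· · · · ♙ · · ·
♙ ♙ ♙ ♙ · ♙ · ♙
♖ ♘ ♗ ♕ ♔ ♗ ♘ ♖


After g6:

♜ ♞ ♝ ♛ ♚ ♝ ♞ ♜
♟ ♟ ♟ ♟ ♟ ♟ · ·
· · · · · · ♟ ♟
· · · · · · · ·
· · · · · · ♙ ·
· · · · ♙ · · ·
♙ ♙ ♙ ♙ · ♙ · ♙
♖ ♘ ♗ ♕ ♔ ♗ ♘ ♖


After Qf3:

♜ ♞ ♝ ♛ ♚ ♝ ♞ ♜
♟ ♟ ♟ ♟ ♟ ♟ · ·
· · · · · · ♟ ♟
· · · · · · · ·
· · · · · · ♙ ·
· · · · ♙ ♕ · ·
♙ ♙ ♙ ♙ · ♙ · ♙
♖ ♘ ♗ · ♔ ♗ ♘ ♖


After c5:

♜ ♞ ♝ ♛ ♚ ♝ ♞ ♜
♟ ♟ · ♟ ♟ ♟ · ·
· · · · · · ♟ ♟
· · ♟ · · · · ·
· · · · · · ♙ ·
· · · · ♙ ♕ · ·
♙ ♙ ♙ ♙ · ♙ · ♙
♖ ♘ ♗ · ♔ ♗ ♘ ♖


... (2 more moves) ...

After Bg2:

♜ ♞ ♝ ♛ ♚ ♝ ♞ ♜
♟ ♟ · ♟ · ♟ · ·
· · · · · · ♟ ♟
· · ♟ · ♟ · · ·
· · · · · · ♙ ·
♙ · · · ♙ ♕ · ·
· ♙ ♙ ♙ · ♙ ♗ ♙
♖ ♘ ♗ · ♔ · ♘ ♖


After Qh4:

♜ ♞ ♝ · ♚ ♝ ♞ ♜
♟ ♟ · ♟ · ♟ · ·
· · · · · · ♟ ♟
· · ♟ · ♟ · · ·
· · · · · · ♙ ♛
♙ · · · ♙ ♕ · ·
· ♙ ♙ ♙ · ♙ ♗ ♙
♖ ♘ ♗ · ♔ · ♘ ♖



  a b c d e f g h
  ─────────────────
8│♜ ♞ ♝ · ♚ ♝ ♞ ♜│8
7│♟ ♟ · ♟ · ♟ · ·│7
6│· · · · · · ♟ ♟│6
5│· · ♟ · ♟ · · ·│5
4│· · · · · · ♙ ♛│4
3│♙ · · · ♙ ♕ · ·│3
2│· ♙ ♙ ♙ · ♙ ♗ ♙│2
1│♖ ♘ ♗ · ♔ · ♘ ♖│1
  ─────────────────
  a b c d e f g h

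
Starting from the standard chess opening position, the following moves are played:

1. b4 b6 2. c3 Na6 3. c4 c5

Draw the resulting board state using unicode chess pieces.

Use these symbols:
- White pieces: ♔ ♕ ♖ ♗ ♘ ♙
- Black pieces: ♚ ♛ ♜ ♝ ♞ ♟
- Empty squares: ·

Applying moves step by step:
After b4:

♜ ♞ ♝ ♛ ♚ ♝ ♞ ♜
♟ ♟ ♟ ♟ ♟ ♟ ♟ ♟
· · · · · · · ·
· · · · · · · ·
· ♙ · · · · · ·
· · · · · · · ·
♙ · ♙ ♙ ♙ ♙ ♙ ♙
♖ ♘ ♗ ♕ ♔ ♗ ♘ ♖


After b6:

♜ ♞ ♝ ♛ ♚ ♝ ♞ ♜
♟ · ♟ ♟ ♟ ♟ ♟ ♟
· ♟ · · · · · ·
· · · · · · · ·
· ♙ · · · · · ·
· · · · · · · ·
♙ · ♙ ♙ ♙ ♙ ♙ ♙
♖ ♘ ♗ ♕ ♔ ♗ ♘ ♖


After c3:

♜ ♞ ♝ ♛ ♚ ♝ ♞ ♜
♟ · ♟ ♟ ♟ ♟ ♟ ♟
· ♟ · · · · · ·
· · · · · · · ·
· ♙ · · · · · ·
· · ♙ · · · · ·
♙ · · ♙ ♙ ♙ ♙ ♙
♖ ♘ ♗ ♕ ♔ ♗ ♘ ♖


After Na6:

♜ · ♝ ♛ ♚ ♝ ♞ ♜
♟ · ♟ ♟ ♟ ♟ ♟ ♟
♞ ♟ · · · · · ·
· · · · · · · ·
· ♙ · · · · · ·
· · ♙ · · · · ·
♙ · · ♙ ♙ ♙ ♙ ♙
♖ ♘ ♗ ♕ ♔ ♗ ♘ ♖


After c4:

♜ · ♝ ♛ ♚ ♝ ♞ ♜
♟ · ♟ ♟ ♟ ♟ ♟ ♟
♞ ♟ · · · · · ·
· · · · · · · ·
· ♙ ♙ · · · · ·
· · · · · · · ·
♙ · · ♙ ♙ ♙ ♙ ♙
♖ ♘ ♗ ♕ ♔ ♗ ♘ ♖


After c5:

♜ · ♝ ♛ ♚ ♝ ♞ ♜
♟ · · ♟ ♟ ♟ ♟ ♟
♞ ♟ · · · · · ·
· · ♟ · · · · ·
· ♙ ♙ · · · · ·
· · · · · · · ·
♙ · · ♙ ♙ ♙ ♙ ♙
♖ ♘ ♗ ♕ ♔ ♗ ♘ ♖



  a b c d e f g h
  ─────────────────
8│♜ · ♝ ♛ ♚ ♝ ♞ ♜│8
7│♟ · · ♟ ♟ ♟ ♟ ♟│7
6│♞ ♟ · · · · · ·│6
5│· · ♟ · · · · ·│5
4│· ♙ ♙ · · · · ·│4
3│· · · · · · · ·│3
2│♙ · · ♙ ♙ ♙ ♙ ♙│2
1│♖ ♘ ♗ ♕ ♔ ♗ ♘ ♖│1
  ─────────────────
  a b c d e f g h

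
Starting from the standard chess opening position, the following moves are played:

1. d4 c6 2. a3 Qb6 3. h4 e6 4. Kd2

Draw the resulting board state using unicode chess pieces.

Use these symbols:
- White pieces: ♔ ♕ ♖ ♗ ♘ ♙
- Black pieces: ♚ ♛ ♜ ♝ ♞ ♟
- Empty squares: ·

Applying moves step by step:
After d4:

♜ ♞ ♝ ♛ ♚ ♝ ♞ ♜
♟ ♟ ♟ ♟ ♟ ♟ ♟ ♟
· · · · · · · ·
· · · · · · · ·
· · · ♙ · · · ·
· · · · · · · ·
♙ ♙ ♙ · ♙ ♙ ♙ ♙
♖ ♘ ♗ ♕ ♔ ♗ ♘ ♖


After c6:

♜ ♞ ♝ ♛ ♚ ♝ ♞ ♜
♟ ♟ · ♟ ♟ ♟ ♟ ♟
· · ♟ · · · · ·
· · · · · · · ·
· · · ♙ · · · ·
· · · · · · · ·
♙ ♙ ♙ · ♙ ♙ ♙ ♙
♖ ♘ ♗ ♕ ♔ ♗ ♘ ♖


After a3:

♜ ♞ ♝ ♛ ♚ ♝ ♞ ♜
♟ ♟ · ♟ ♟ ♟ ♟ ♟
· · ♟ · · · · ·
· · · · · · · ·
· · · ♙ · · · ·
♙ · · · · · · ·
· ♙ ♙ · ♙ ♙ ♙ ♙
♖ ♘ ♗ ♕ ♔ ♗ ♘ ♖


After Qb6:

♜ ♞ ♝ · ♚ ♝ ♞ ♜
♟ ♟ · ♟ ♟ ♟ ♟ ♟
· ♛ ♟ · · · · ·
· · · · · · · ·
· · · ♙ · · · ·
♙ · · · · · · ·
· ♙ ♙ · ♙ ♙ ♙ ♙
♖ ♘ ♗ ♕ ♔ ♗ ♘ ♖


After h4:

♜ ♞ ♝ · ♚ ♝ ♞ ♜
♟ ♟ · ♟ ♟ ♟ ♟ ♟
· ♛ ♟ · · · · ·
· · · · · · · ·
· · · ♙ · · · ♙
♙ · · · · · · ·
· ♙ ♙ · ♙ ♙ ♙ ·
♖ ♘ ♗ ♕ ♔ ♗ ♘ ♖


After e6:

♜ ♞ ♝ · ♚ ♝ ♞ ♜
♟ ♟ · ♟ · ♟ ♟ ♟
· ♛ ♟ · ♟ · · ·
· · · · · · · ·
· · · ♙ · · · ♙
♙ · · · · · · ·
· ♙ ♙ · ♙ ♙ ♙ ·
♖ ♘ ♗ ♕ ♔ ♗ ♘ ♖


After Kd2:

♜ ♞ ♝ · ♚ ♝ ♞ ♜
♟ ♟ · ♟ · ♟ ♟ ♟
· ♛ ♟ · ♟ · · ·
· · · · · · · ·
· · · ♙ · · · ♙
♙ · · · · · · ·
· ♙ ♙ ♔ ♙ ♙ ♙ ·
♖ ♘ ♗ ♕ · ♗ ♘ ♖



  a b c d e f g h
  ─────────────────
8│♜ ♞ ♝ · ♚ ♝ ♞ ♜│8
7│♟ ♟ · ♟ · ♟ ♟ ♟│7
6│· ♛ ♟ · ♟ · · ·│6
5│· · · · · · · ·│5
4│· · · ♙ · · · ♙│4
3│♙ · · · · · · ·│3
2│· ♙ ♙ ♔ ♙ ♙ ♙ ·│2
1│♖ ♘ ♗ ♕ · ♗ ♘ ♖│1
  ─────────────────
  a b c d e f g h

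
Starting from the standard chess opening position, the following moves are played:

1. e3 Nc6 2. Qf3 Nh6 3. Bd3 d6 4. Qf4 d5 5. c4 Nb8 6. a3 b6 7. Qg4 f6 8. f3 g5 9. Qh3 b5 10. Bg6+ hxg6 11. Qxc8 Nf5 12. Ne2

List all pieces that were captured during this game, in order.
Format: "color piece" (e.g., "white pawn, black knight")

Tracking captures:
  hxg6: captured white bishop
  Qxc8: captured black bishop

white bishop, black bishop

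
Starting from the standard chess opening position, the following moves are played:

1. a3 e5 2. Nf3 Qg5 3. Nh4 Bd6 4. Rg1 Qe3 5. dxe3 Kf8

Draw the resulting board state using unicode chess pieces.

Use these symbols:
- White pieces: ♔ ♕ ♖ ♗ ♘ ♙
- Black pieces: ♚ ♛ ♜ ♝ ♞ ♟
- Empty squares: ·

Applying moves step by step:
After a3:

♜ ♞ ♝ ♛ ♚ ♝ ♞ ♜
♟ ♟ ♟ ♟ ♟ ♟ ♟ ♟
· · · · · · · ·
· · · · · · · ·
· · · · · · · ·
♙ · · · · · · ·
· ♙ ♙ ♙ ♙ ♙ ♙ ♙
♖ ♘ ♗ ♕ ♔ ♗ ♘ ♖


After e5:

♜ ♞ ♝ ♛ ♚ ♝ ♞ ♜
♟ ♟ ♟ ♟ · ♟ ♟ ♟
· · · · · · · ·
· · · · ♟ · · ·
· · · · · · · ·
♙ · · · · · · ·
· ♙ ♙ ♙ ♙ ♙ ♙ ♙
♖ ♘ ♗ ♕ ♔ ♗ ♘ ♖


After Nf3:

♜ ♞ ♝ ♛ ♚ ♝ ♞ ♜
♟ ♟ ♟ ♟ · ♟ ♟ ♟
· · · · · · · ·
· · · · ♟ · · ·
· · · · · · · ·
♙ · · · · ♘ · ·
· ♙ ♙ ♙ ♙ ♙ ♙ ♙
♖ ♘ ♗ ♕ ♔ ♗ · ♖


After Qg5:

♜ ♞ ♝ · ♚ ♝ ♞ ♜
♟ ♟ ♟ ♟ · ♟ ♟ ♟
· · · · · · · ·
· · · · ♟ · ♛ ·
· · · · · · · ·
♙ · · · · ♘ · ·
· ♙ ♙ ♙ ♙ ♙ ♙ ♙
♖ ♘ ♗ ♕ ♔ ♗ · ♖


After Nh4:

♜ ♞ ♝ · ♚ ♝ ♞ ♜
♟ ♟ ♟ ♟ · ♟ ♟ ♟
· · · · · · · ·
· · · · ♟ · ♛ ·
· · · · · · · ♘
♙ · · · · · · ·
· ♙ ♙ ♙ ♙ ♙ ♙ ♙
♖ ♘ ♗ ♕ ♔ ♗ · ♖


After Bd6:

♜ ♞ ♝ · ♚ · ♞ ♜
♟ ♟ ♟ ♟ · ♟ ♟ ♟
· · · ♝ · · · ·
· · · · ♟ · ♛ ·
· · · · · · · ♘
♙ · · · · · · ·
· ♙ ♙ ♙ ♙ ♙ ♙ ♙
♖ ♘ ♗ ♕ ♔ ♗ · ♖


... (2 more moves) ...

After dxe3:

♜ ♞ ♝ · ♚ · ♞ ♜
♟ ♟ ♟ ♟ · ♟ ♟ ♟
· · · ♝ · · · ·
· · · · ♟ · · ·
· · · · · · · ♘
♙ · · · ♙ · · ·
· ♙ ♙ · ♙ ♙ ♙ ♙
♖ ♘ ♗ ♕ ♔ ♗ ♖ ·


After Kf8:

♜ ♞ ♝ · · ♚ ♞ ♜
♟ ♟ ♟ ♟ · ♟ ♟ ♟
· · · ♝ · · · ·
· · · · ♟ · · ·
· · · · · · · ♘
♙ · · · ♙ · · ·
· ♙ ♙ · ♙ ♙ ♙ ♙
♖ ♘ ♗ ♕ ♔ ♗ ♖ ·



  a b c d e f g h
  ─────────────────
8│♜ ♞ ♝ · · ♚ ♞ ♜│8
7│♟ ♟ ♟ ♟ · ♟ ♟ ♟│7
6│· · · ♝ · · · ·│6
5│· · · · ♟ · · ·│5
4│· · · · · · · ♘│4
3│♙ · · · ♙ · · ·│3
2│· ♙ ♙ · ♙ ♙ ♙ ♙│2
1│♖ ♘ ♗ ♕ ♔ ♗ ♖ ·│1
  ─────────────────
  a b c d e f g h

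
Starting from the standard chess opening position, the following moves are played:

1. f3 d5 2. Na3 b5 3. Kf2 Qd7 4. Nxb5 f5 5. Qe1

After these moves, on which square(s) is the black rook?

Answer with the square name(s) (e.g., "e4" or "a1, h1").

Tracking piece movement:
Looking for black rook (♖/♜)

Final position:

  a b c d e f g h
  ─────────────────
8│♜ ♞ ♝ · ♚ ♝ ♞ ♜│8
7│♟ · ♟ ♛ ♟ · ♟ ♟│7
6│· · · · · · · ·│6
5│· ♘ · ♟ · ♟ · ·│5
4│· · · · · · · ·│4
3│· · · · · ♙ · ·│3
2│♙ ♙ ♙ ♙ ♙ ♔ ♙ ♙│2
1│♖ · ♗ · ♕ ♗ ♘ ♖│1
  ─────────────────
  a b c d e f g h


a8, h8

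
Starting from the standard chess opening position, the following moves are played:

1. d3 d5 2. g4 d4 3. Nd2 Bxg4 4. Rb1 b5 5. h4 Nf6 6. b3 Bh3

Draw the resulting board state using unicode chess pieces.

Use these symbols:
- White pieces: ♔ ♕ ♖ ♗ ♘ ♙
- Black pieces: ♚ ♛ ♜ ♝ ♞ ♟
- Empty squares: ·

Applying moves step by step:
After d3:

♜ ♞ ♝ ♛ ♚ ♝ ♞ ♜
♟ ♟ ♟ ♟ ♟ ♟ ♟ ♟
· · · · · · · ·
· · · · · · · ·
· · · · · · · ·
· · · ♙ · · · ·
♙ ♙ ♙ · ♙ ♙ ♙ ♙
♖ ♘ ♗ ♕ ♔ ♗ ♘ ♖


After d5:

♜ ♞ ♝ ♛ ♚ ♝ ♞ ♜
♟ ♟ ♟ · ♟ ♟ ♟ ♟
· · · · · · · ·
· · · ♟ · · · ·
· · · · · · · ·
· · · ♙ · · · ·
♙ ♙ ♙ · ♙ ♙ ♙ ♙
♖ ♘ ♗ ♕ ♔ ♗ ♘ ♖


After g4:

♜ ♞ ♝ ♛ ♚ ♝ ♞ ♜
♟ ♟ ♟ · ♟ ♟ ♟ ♟
· · · · · · · ·
· · · ♟ · · · ·
· · · · · · ♙ ·
· · · ♙ · · · ·
♙ ♙ ♙ · ♙ ♙ · ♙
♖ ♘ ♗ ♕ ♔ ♗ ♘ ♖


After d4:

♜ ♞ ♝ ♛ ♚ ♝ ♞ ♜
♟ ♟ ♟ · ♟ ♟ ♟ ♟
· · · · · · · ·
· · · · · · · ·
· · · ♟ · · ♙ ·
· · · ♙ · · · ·
♙ ♙ ♙ · ♙ ♙ · ♙
♖ ♘ ♗ ♕ ♔ ♗ ♘ ♖


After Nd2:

♜ ♞ ♝ ♛ ♚ ♝ ♞ ♜
♟ ♟ ♟ · ♟ ♟ ♟ ♟
· · · · · · · ·
· · · · · · · ·
· · · ♟ · · ♙ ·
· · · ♙ · · · ·
♙ ♙ ♙ ♘ ♙ ♙ · ♙
♖ · ♗ ♕ ♔ ♗ ♘ ♖


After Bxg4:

♜ ♞ · ♛ ♚ ♝ ♞ ♜
♟ ♟ ♟ · ♟ ♟ ♟ ♟
· · · · · · · ·
· · · · · · · ·
· · · ♟ · · ♝ ·
· · · ♙ · · · ·
♙ ♙ ♙ ♘ ♙ ♙ · ♙
♖ · ♗ ♕ ♔ ♗ ♘ ♖


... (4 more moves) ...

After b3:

♜ ♞ · ♛ ♚ ♝ · ♜
♟ · ♟ · ♟ ♟ ♟ ♟
· · · · · ♞ · ·
· ♟ · · · · · ·
· · · ♟ · · ♝ ♙
· ♙ · ♙ · · · ·
♙ · ♙ ♘ ♙ ♙ · ·
· ♖ ♗ ♕ ♔ ♗ ♘ ♖


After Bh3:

♜ ♞ · ♛ ♚ ♝ · ♜
♟ · ♟ · ♟ ♟ ♟ ♟
· · · · · ♞ · ·
· ♟ · · · · · ·
· · · ♟ · · · ♙
· ♙ · ♙ · · · ♝
♙ · ♙ ♘ ♙ ♙ · ·
· ♖ ♗ ♕ ♔ ♗ ♘ ♖



  a b c d e f g h
  ─────────────────
8│♜ ♞ · ♛ ♚ ♝ · ♜│8
7│♟ · ♟ · ♟ ♟ ♟ ♟│7
6│· · · · · ♞ · ·│6
5│· ♟ · · · · · ·│5
4│· · · ♟ · · · ♙│4
3│· ♙ · ♙ · · · ♝│3
2│♙ · ♙ ♘ ♙ ♙ · ·│2
1│· ♖ ♗ ♕ ♔ ♗ ♘ ♖│1
  ─────────────────
  a b c d e f g h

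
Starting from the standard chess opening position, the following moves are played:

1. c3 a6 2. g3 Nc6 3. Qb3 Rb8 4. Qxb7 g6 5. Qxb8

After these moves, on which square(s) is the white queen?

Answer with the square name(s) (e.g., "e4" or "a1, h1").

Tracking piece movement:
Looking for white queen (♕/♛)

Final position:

  a b c d e f g h
  ─────────────────
8│· ♕ ♝ ♛ ♚ ♝ ♞ ♜│8
7│· · ♟ ♟ ♟ ♟ · ♟│7
6│♟ · ♞ · · · ♟ ·│6
5│· · · · · · · ·│5
4│· · · · · · · ·│4
3│· · ♙ · · · ♙ ·│3
2│♙ ♙ · ♙ ♙ ♙ · ♙│2
1│♖ ♘ ♗ · ♔ ♗ ♘ ♖│1
  ─────────────────
  a b c d e f g h


b8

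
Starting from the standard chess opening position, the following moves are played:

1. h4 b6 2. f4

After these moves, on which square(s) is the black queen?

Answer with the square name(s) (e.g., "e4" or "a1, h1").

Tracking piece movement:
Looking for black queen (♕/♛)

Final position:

  a b c d e f g h
  ─────────────────
8│♜ ♞ ♝ ♛ ♚ ♝ ♞ ♜│8
7│♟ · ♟ ♟ ♟ ♟ ♟ ♟│7
6│· ♟ · · · · · ·│6
5│· · · · · · · ·│5
4│· · · · · ♙ · ♙│4
3│· · · · · · · ·│3
2│♙ ♙ ♙ ♙ ♙ · ♙ ·│2
1│♖ ♘ ♗ ♕ ♔ ♗ ♘ ♖│1
  ─────────────────
  a b c d e f g h


d8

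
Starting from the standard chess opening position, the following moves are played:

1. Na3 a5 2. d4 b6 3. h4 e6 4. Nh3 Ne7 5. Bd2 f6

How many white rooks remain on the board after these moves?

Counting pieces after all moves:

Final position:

  a b c d e f g h
  ─────────────────
8│♜ ♞ ♝ ♛ ♚ ♝ · ♜│8
7│· · ♟ ♟ ♞ · ♟ ♟│7
6│· ♟ · · ♟ ♟ · ·│6
5│♟ · · · · · · ·│5
4│· · · ♙ · · · ♙│4
3│♘ · · · · · · ♘│3
2│♙ ♙ ♙ ♗ ♙ ♙ ♙ ·│2
1│♖ · · ♕ ♔ ♗ · ♖│1
  ─────────────────
  a b c d e f g h


2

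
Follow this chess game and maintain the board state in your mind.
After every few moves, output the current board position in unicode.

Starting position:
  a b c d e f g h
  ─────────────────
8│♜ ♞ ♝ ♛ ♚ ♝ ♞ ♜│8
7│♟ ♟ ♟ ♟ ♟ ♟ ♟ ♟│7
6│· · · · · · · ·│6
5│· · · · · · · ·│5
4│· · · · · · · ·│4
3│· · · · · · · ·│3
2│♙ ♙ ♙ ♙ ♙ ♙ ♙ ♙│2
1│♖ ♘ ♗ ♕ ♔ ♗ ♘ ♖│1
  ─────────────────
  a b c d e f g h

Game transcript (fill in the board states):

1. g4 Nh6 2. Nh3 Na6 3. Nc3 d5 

  a b c d e f g h
  ─────────────────
8│♜ · ♝ ♛ ♚ ♝ · ♜│8
7│♟ ♟ ♟ · ♟ ♟ ♟ ♟│7
6│♞ · · · · · · ♞│6
5│· · · ♟ · · · ·│5
4│· · · · · · ♙ ·│4
3│· · ♘ · · · · ♘│3
2│♙ ♙ ♙ ♙ ♙ ♙ · ♙│2
1│♖ · ♗ ♕ ♔ ♗ · ♖│1
  ─────────────────
  a b c d e f g h

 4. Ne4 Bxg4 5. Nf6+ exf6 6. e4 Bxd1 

  a b c d e f g h
  ─────────────────
8│♜ · · ♛ ♚ ♝ · ♜│8
7│♟ ♟ ♟ · · ♟ ♟ ♟│7
6│♞ · · · · ♟ · ♞│6
5│· · · ♟ · · · ·│5
4│· · · · ♙ · · ·│4
3│· · · · · · · ♘│3
2│♙ ♙ ♙ ♙ · ♙ · ♙│2
1│♖ · ♗ ♝ ♔ ♗ · ♖│1
  ─────────────────
  a b c d e f g h

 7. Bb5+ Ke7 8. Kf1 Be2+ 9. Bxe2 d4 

  a b c d e f g h
  ─────────────────
8│♜ · · ♛ · ♝ · ♜│8
7│♟ ♟ ♟ · ♚ ♟ ♟ ♟│7
6│♞ · · · · ♟ · ♞│6
5│· · · · · · · ·│5
4│· · · ♟ ♙ · · ·│4
3│· · · · · · · ♘│3
2│♙ ♙ ♙ ♙ ♗ ♙ · ♙│2
1│♖ · ♗ · · ♔ · ♖│1
  ─────────────────
  a b c d e f g h

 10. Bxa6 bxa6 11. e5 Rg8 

  a b c d e f g h
  ─────────────────
8│♜ · · ♛ · ♝ ♜ ·│8
7│♟ · ♟ · ♚ ♟ ♟ ♟│7
6│♟ · · · · ♟ · ♞│6
5│· · · · ♙ · · ·│5
4│· · · ♟ · · · ·│4
3│· · · · · · · ♘│3
2│♙ ♙ ♙ ♙ · ♙ · ♙│2
1│♖ · ♗ · · ♔ · ♖│1
  ─────────────────
  a b c d e f g h


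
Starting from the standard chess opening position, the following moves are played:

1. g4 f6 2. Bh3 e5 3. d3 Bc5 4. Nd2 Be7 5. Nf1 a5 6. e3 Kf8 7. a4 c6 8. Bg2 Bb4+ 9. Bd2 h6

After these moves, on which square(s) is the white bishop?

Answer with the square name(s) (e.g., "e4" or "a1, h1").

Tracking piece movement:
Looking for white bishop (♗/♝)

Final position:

  a b c d e f g h
  ─────────────────
8│♜ ♞ ♝ ♛ · ♚ ♞ ♜│8
7│· ♟ · ♟ · · ♟ ·│7
6│· · ♟ · · ♟ · ♟│6
5│♟ · · · ♟ · · ·│5
4│♙ ♝ · · · · ♙ ·│4
3│· · · ♙ ♙ · · ·│3
2│· ♙ ♙ ♗ · ♙ ♗ ♙│2
1│♖ · · ♕ ♔ ♘ ♘ ♖│1
  ─────────────────
  a b c d e f g h


d2, g2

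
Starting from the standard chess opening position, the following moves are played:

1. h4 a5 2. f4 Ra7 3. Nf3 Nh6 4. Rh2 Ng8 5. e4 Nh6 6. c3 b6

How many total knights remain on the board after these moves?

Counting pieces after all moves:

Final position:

  a b c d e f g h
  ─────────────────
8│· ♞ ♝ ♛ ♚ ♝ · ♜│8
7│♜ · ♟ ♟ ♟ ♟ ♟ ♟│7
6│· ♟ · · · · · ♞│6
5│♟ · · · · · · ·│5
4│· · · · ♙ ♙ · ♙│4
3│· · ♙ · · ♘ · ·│3
2│♙ ♙ · ♙ · · ♙ ♖│2
1│♖ ♘ ♗ ♕ ♔ ♗ · ·│1
  ─────────────────
  a b c d e f g h


4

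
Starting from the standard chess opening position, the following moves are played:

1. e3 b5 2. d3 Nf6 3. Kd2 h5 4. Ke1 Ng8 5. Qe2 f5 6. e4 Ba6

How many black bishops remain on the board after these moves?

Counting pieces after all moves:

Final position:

  a b c d e f g h
  ─────────────────
8│♜ ♞ · ♛ ♚ ♝ ♞ ♜│8
7│♟ · ♟ ♟ ♟ · ♟ ·│7
6│♝ · · · · · · ·│6
5│· ♟ · · · ♟ · ♟│5
4│· · · · ♙ · · ·│4
3│· · · ♙ · · · ·│3
2│♙ ♙ ♙ · ♕ ♙ ♙ ♙│2
1│♖ ♘ ♗ · ♔ ♗ ♘ ♖│1
  ─────────────────
  a b c d e f g h


2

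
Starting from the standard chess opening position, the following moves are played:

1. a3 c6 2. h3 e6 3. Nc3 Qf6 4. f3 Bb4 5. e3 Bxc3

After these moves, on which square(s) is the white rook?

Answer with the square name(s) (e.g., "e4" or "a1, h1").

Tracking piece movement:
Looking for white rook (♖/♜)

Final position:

  a b c d e f g h
  ─────────────────
8│♜ ♞ ♝ · ♚ · ♞ ♜│8
7│♟ ♟ · ♟ · ♟ ♟ ♟│7
6│· · ♟ · ♟ ♛ · ·│6
5│· · · · · · · ·│5
4│· · · · · · · ·│4
3│♙ · ♝ · ♙ ♙ · ♙│3
2│· ♙ ♙ ♙ · · ♙ ·│2
1│♖ · ♗ ♕ ♔ ♗ ♘ ♖│1
  ─────────────────
  a b c d e f g h


a1, h1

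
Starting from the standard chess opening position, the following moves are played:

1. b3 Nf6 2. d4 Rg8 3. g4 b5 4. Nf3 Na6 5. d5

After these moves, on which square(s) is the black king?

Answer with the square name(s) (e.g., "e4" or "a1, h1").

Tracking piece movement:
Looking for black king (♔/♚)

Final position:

  a b c d e f g h
  ─────────────────
8│♜ · ♝ ♛ ♚ ♝ ♜ ·│8
7│♟ · ♟ ♟ ♟ ♟ ♟ ♟│7
6│♞ · · · · ♞ · ·│6
5│· ♟ · ♙ · · · ·│5
4│· · · · · · ♙ ·│4
3│· ♙ · · · ♘ · ·│3
2│♙ · ♙ · ♙ ♙ · ♙│2
1│♖ ♘ ♗ ♕ ♔ ♗ · ♖│1
  ─────────────────
  a b c d e f g h


e8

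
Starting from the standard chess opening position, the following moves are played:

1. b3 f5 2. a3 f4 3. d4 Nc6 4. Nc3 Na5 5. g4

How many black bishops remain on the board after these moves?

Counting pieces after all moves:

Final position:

  a b c d e f g h
  ─────────────────
8│♜ · ♝ ♛ ♚ ♝ ♞ ♜│8
7│♟ ♟ ♟ ♟ ♟ · ♟ ♟│7
6│· · · · · · · ·│6
5│♞ · · · · · · ·│5
4│· · · ♙ · ♟ ♙ ·│4
3│♙ ♙ ♘ · · · · ·│3
2│· · ♙ · ♙ ♙ · ♙│2
1│♖ · ♗ ♕ ♔ ♗ ♘ ♖│1
  ─────────────────
  a b c d e f g h


2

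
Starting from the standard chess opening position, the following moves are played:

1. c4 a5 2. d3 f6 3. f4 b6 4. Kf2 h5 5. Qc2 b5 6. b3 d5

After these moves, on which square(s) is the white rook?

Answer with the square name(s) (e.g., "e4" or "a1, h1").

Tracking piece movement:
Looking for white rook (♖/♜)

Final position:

  a b c d e f g h
  ─────────────────
8│♜ ♞ ♝ ♛ ♚ ♝ ♞ ♜│8
7│· · ♟ · ♟ · ♟ ·│7
6│· · · · · ♟ · ·│6
5│♟ ♟ · ♟ · · · ♟│5
4│· · ♙ · · ♙ · ·│4
3│· ♙ · ♙ · · · ·│3
2│♙ · ♕ · ♙ ♔ ♙ ♙│2
1│♖ ♘ ♗ · · ♗ ♘ ♖│1
  ─────────────────
  a b c d e f g h


a1, h1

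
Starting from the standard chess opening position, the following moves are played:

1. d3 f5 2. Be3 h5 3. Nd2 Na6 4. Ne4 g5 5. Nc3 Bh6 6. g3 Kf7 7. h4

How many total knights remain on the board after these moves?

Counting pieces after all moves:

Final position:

  a b c d e f g h
  ─────────────────
8│♜ · ♝ ♛ · · ♞ ♜│8
7│♟ ♟ ♟ ♟ ♟ ♚ · ·│7
6│♞ · · · · · · ♝│6
5│· · · · · ♟ ♟ ♟│5
4│· · · · · · · ♙│4
3│· · ♘ ♙ ♗ · ♙ ·│3
2│♙ ♙ ♙ · ♙ ♙ · ·│2
1│♖ · · ♕ ♔ ♗ ♘ ♖│1
  ─────────────────
  a b c d e f g h


4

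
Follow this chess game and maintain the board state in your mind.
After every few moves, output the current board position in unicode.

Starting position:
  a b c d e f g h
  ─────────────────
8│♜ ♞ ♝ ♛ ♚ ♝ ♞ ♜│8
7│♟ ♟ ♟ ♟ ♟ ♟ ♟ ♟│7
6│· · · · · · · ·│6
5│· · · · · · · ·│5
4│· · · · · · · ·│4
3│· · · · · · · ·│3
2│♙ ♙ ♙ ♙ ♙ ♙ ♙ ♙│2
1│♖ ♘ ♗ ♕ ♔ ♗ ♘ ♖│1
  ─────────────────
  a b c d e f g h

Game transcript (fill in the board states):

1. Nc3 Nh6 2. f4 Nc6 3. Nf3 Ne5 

  a b c d e f g h
  ─────────────────
8│♜ · ♝ ♛ ♚ ♝ · ♜│8
7│♟ ♟ ♟ ♟ ♟ ♟ ♟ ♟│7
6│· · · · · · · ♞│6
5│· · · · ♞ · · ·│5
4│· · · · · ♙ · ·│4
3│· · ♘ · · ♘ · ·│3
2│♙ ♙ ♙ ♙ ♙ · ♙ ♙│2
1│♖ · ♗ ♕ ♔ ♗ · ♖│1
  ─────────────────
  a b c d e f g h

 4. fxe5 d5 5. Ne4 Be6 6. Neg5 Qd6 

  a b c d e f g h
  ─────────────────
8│♜ · · · ♚ ♝ · ♜│8
7│♟ ♟ ♟ · ♟ ♟ ♟ ♟│7
6│· · · ♛ ♝ · · ♞│6
5│· · · ♟ ♙ · ♘ ·│5
4│· · · · · · · ·│4
3│· · · · · ♘ · ·│3
2│♙ ♙ ♙ ♙ ♙ · ♙ ♙│2
1│♖ · ♗ ♕ ♔ ♗ · ♖│1
  ─────────────────
  a b c d e f g h

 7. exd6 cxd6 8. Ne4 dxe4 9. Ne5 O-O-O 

  a b c d e f g h
  ─────────────────
8│· · ♚ ♜ · ♝ · ♜│8
7│♟ ♟ · · ♟ ♟ ♟ ♟│7
6│· · · ♟ ♝ · · ♞│6
5│· · · · ♘ · · ·│5
4│· · · · ♟ · · ·│4
3│· · · · · · · ·│3
2│♙ ♙ ♙ ♙ ♙ · ♙ ♙│2
1│♖ · ♗ ♕ ♔ ♗ · ♖│1
  ─────────────────
  a b c d e f g h

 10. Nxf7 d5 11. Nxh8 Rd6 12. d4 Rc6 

  a b c d e f g h
  ─────────────────
8│· · ♚ · · ♝ · ♘│8
7│♟ ♟ · · ♟ · ♟ ♟│7
6│· · ♜ · ♝ · · ♞│6
5│· · · ♟ · · · ·│5
4│· · · ♙ ♟ · · ·│4
3│· · · · · · · ·│3
2│♙ ♙ ♙ · ♙ · ♙ ♙│2
1│♖ · ♗ ♕ ♔ ♗ · ♖│1
  ─────────────────
  a b c d e f g h

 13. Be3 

  a b c d e f g h
  ─────────────────
8│· · ♚ · · ♝ · ♘│8
7│♟ ♟ · · ♟ · ♟ ♟│7
6│· · ♜ · ♝ · · ♞│6
5│· · · ♟ · · · ·│5
4│· · · ♙ ♟ · · ·│4
3│· · · · ♗ · · ·│3
2│♙ ♙ ♙ · ♙ · ♙ ♙│2
1│♖ · · ♕ ♔ ♗ · ♖│1
  ─────────────────
  a b c d e f g h


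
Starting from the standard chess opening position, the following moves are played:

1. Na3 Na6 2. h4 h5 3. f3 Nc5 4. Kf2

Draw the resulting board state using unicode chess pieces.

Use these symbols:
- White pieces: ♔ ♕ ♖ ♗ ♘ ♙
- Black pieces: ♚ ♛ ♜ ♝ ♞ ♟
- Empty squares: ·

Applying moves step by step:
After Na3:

♜ ♞ ♝ ♛ ♚ ♝ ♞ ♜
♟ ♟ ♟ ♟ ♟ ♟ ♟ ♟
· · · · · · · ·
· · · · · · · ·
· · · · · · · ·
♘ · · · · · · ·
♙ ♙ ♙ ♙ ♙ ♙ ♙ ♙
♖ · ♗ ♕ ♔ ♗ ♘ ♖


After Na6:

♜ · ♝ ♛ ♚ ♝ ♞ ♜
♟ ♟ ♟ ♟ ♟ ♟ ♟ ♟
♞ · · · · · · ·
· · · · · · · ·
· · · · · · · ·
♘ · · · · · · ·
♙ ♙ ♙ ♙ ♙ ♙ ♙ ♙
♖ · ♗ ♕ ♔ ♗ ♘ ♖


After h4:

♜ · ♝ ♛ ♚ ♝ ♞ ♜
♟ ♟ ♟ ♟ ♟ ♟ ♟ ♟
♞ · · · · · · ·
· · · · · · · ·
· · · · · · · ♙
♘ · · · · · · ·
♙ ♙ ♙ ♙ ♙ ♙ ♙ ·
♖ · ♗ ♕ ♔ ♗ ♘ ♖


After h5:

♜ · ♝ ♛ ♚ ♝ ♞ ♜
♟ ♟ ♟ ♟ ♟ ♟ ♟ ·
♞ · · · · · · ·
· · · · · · · ♟
· · · · · · · ♙
♘ · · · · · · ·
♙ ♙ ♙ ♙ ♙ ♙ ♙ ·
♖ · ♗ ♕ ♔ ♗ ♘ ♖


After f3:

♜ · ♝ ♛ ♚ ♝ ♞ ♜
♟ ♟ ♟ ♟ ♟ ♟ ♟ ·
♞ · · · · · · ·
· · · · · · · ♟
· · · · · · · ♙
♘ · · · · ♙ · ·
♙ ♙ ♙ ♙ ♙ · ♙ ·
♖ · ♗ ♕ ♔ ♗ ♘ ♖


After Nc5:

♜ · ♝ ♛ ♚ ♝ ♞ ♜
♟ ♟ ♟ ♟ ♟ ♟ ♟ ·
· · · · · · · ·
· · ♞ · · · · ♟
· · · · · · · ♙
♘ · · · · ♙ · ·
♙ ♙ ♙ ♙ ♙ · ♙ ·
♖ · ♗ ♕ ♔ ♗ ♘ ♖


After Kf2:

♜ · ♝ ♛ ♚ ♝ ♞ ♜
♟ ♟ ♟ ♟ ♟ ♟ ♟ ·
· · · · · · · ·
· · ♞ · · · · ♟
· · · · · · · ♙
♘ · · · · ♙ · ·
♙ ♙ ♙ ♙ ♙ ♔ ♙ ·
♖ · ♗ ♕ · ♗ ♘ ♖



  a b c d e f g h
  ─────────────────
8│♜ · ♝ ♛ ♚ ♝ ♞ ♜│8
7│♟ ♟ ♟ ♟ ♟ ♟ ♟ ·│7
6│· · · · · · · ·│6
5│· · ♞ · · · · ♟│5
4│· · · · · · · ♙│4
3│♘ · · · · ♙ · ·│3
2│♙ ♙ ♙ ♙ ♙ ♔ ♙ ·│2
1│♖ · ♗ ♕ · ♗ ♘ ♖│1
  ─────────────────
  a b c d e f g h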